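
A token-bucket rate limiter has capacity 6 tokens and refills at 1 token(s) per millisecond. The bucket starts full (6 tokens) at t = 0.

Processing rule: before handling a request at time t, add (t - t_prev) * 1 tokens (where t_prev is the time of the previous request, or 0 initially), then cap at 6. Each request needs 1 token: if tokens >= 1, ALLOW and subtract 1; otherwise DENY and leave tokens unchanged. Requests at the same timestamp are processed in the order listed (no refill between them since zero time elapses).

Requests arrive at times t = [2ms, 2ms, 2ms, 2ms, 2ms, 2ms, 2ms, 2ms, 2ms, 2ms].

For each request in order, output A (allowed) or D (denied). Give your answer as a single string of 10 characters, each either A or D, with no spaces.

Answer: AAAAAADDDD

Derivation:
Simulating step by step:
  req#1 t=2ms: ALLOW
  req#2 t=2ms: ALLOW
  req#3 t=2ms: ALLOW
  req#4 t=2ms: ALLOW
  req#5 t=2ms: ALLOW
  req#6 t=2ms: ALLOW
  req#7 t=2ms: DENY
  req#8 t=2ms: DENY
  req#9 t=2ms: DENY
  req#10 t=2ms: DENY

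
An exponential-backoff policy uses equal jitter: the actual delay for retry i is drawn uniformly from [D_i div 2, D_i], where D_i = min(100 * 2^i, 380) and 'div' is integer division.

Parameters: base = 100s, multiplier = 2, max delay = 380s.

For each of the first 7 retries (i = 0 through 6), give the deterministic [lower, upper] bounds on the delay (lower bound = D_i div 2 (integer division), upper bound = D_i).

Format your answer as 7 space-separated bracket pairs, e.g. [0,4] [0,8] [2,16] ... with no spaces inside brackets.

Answer: [50,100] [100,200] [190,380] [190,380] [190,380] [190,380] [190,380]

Derivation:
Computing bounds per retry:
  i=0: D_i=min(100*2^0,380)=100, bounds=[50,100]
  i=1: D_i=min(100*2^1,380)=200, bounds=[100,200]
  i=2: D_i=min(100*2^2,380)=380, bounds=[190,380]
  i=3: D_i=min(100*2^3,380)=380, bounds=[190,380]
  i=4: D_i=min(100*2^4,380)=380, bounds=[190,380]
  i=5: D_i=min(100*2^5,380)=380, bounds=[190,380]
  i=6: D_i=min(100*2^6,380)=380, bounds=[190,380]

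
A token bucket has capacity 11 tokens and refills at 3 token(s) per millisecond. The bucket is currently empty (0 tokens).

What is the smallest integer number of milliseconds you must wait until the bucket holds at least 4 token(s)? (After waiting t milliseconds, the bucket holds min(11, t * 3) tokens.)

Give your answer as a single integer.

Answer: 2

Derivation:
Need t * 3 >= 4, so t >= 4/3.
Smallest integer t = ceil(4/3) = 2.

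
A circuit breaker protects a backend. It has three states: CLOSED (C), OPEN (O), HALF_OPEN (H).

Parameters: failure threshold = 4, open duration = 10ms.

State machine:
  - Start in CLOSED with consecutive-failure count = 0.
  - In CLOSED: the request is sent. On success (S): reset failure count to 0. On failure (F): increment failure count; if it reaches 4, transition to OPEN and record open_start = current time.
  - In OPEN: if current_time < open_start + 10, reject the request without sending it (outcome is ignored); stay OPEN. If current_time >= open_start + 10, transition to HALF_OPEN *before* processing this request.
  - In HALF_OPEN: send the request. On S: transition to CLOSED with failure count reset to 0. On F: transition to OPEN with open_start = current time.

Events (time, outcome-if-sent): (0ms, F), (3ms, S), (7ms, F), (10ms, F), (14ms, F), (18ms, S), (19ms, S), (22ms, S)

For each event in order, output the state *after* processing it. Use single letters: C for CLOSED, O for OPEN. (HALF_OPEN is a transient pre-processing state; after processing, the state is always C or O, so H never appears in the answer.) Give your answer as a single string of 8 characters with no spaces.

State after each event:
  event#1 t=0ms outcome=F: state=CLOSED
  event#2 t=3ms outcome=S: state=CLOSED
  event#3 t=7ms outcome=F: state=CLOSED
  event#4 t=10ms outcome=F: state=CLOSED
  event#5 t=14ms outcome=F: state=CLOSED
  event#6 t=18ms outcome=S: state=CLOSED
  event#7 t=19ms outcome=S: state=CLOSED
  event#8 t=22ms outcome=S: state=CLOSED

Answer: CCCCCCCC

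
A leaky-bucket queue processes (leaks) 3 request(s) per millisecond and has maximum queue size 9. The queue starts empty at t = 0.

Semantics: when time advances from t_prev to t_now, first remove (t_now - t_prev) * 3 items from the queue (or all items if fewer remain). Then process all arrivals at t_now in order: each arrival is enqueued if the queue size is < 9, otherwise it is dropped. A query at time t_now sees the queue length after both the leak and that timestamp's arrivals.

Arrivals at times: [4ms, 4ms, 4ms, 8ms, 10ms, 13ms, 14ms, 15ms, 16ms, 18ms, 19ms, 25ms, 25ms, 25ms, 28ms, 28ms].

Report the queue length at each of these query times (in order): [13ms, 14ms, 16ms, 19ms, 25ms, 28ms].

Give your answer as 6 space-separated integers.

Queue lengths at query times:
  query t=13ms: backlog = 1
  query t=14ms: backlog = 1
  query t=16ms: backlog = 1
  query t=19ms: backlog = 1
  query t=25ms: backlog = 3
  query t=28ms: backlog = 2

Answer: 1 1 1 1 3 2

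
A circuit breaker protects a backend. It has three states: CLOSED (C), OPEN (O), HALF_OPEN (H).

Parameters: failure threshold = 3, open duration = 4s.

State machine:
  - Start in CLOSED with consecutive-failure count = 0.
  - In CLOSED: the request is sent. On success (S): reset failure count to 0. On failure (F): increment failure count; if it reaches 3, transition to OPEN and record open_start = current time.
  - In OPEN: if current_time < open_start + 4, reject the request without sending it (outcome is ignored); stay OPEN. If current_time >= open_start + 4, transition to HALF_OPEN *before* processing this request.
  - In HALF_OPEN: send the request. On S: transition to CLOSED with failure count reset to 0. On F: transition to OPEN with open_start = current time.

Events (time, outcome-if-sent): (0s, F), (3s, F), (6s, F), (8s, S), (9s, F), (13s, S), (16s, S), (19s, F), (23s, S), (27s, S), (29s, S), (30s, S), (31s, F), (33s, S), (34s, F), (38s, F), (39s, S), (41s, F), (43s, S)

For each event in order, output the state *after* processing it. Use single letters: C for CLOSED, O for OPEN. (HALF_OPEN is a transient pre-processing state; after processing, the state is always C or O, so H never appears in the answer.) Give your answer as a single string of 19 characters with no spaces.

State after each event:
  event#1 t=0s outcome=F: state=CLOSED
  event#2 t=3s outcome=F: state=CLOSED
  event#3 t=6s outcome=F: state=OPEN
  event#4 t=8s outcome=S: state=OPEN
  event#5 t=9s outcome=F: state=OPEN
  event#6 t=13s outcome=S: state=CLOSED
  event#7 t=16s outcome=S: state=CLOSED
  event#8 t=19s outcome=F: state=CLOSED
  event#9 t=23s outcome=S: state=CLOSED
  event#10 t=27s outcome=S: state=CLOSED
  event#11 t=29s outcome=S: state=CLOSED
  event#12 t=30s outcome=S: state=CLOSED
  event#13 t=31s outcome=F: state=CLOSED
  event#14 t=33s outcome=S: state=CLOSED
  event#15 t=34s outcome=F: state=CLOSED
  event#16 t=38s outcome=F: state=CLOSED
  event#17 t=39s outcome=S: state=CLOSED
  event#18 t=41s outcome=F: state=CLOSED
  event#19 t=43s outcome=S: state=CLOSED

Answer: CCOOOCCCCCCCCCCCCCC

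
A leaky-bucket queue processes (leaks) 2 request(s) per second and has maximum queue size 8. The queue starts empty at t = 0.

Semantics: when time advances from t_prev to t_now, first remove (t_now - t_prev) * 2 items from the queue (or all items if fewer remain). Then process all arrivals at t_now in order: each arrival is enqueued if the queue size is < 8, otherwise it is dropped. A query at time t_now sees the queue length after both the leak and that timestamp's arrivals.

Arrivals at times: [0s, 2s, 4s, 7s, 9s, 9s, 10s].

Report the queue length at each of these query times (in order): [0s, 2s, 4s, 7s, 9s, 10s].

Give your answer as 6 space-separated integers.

Queue lengths at query times:
  query t=0s: backlog = 1
  query t=2s: backlog = 1
  query t=4s: backlog = 1
  query t=7s: backlog = 1
  query t=9s: backlog = 2
  query t=10s: backlog = 1

Answer: 1 1 1 1 2 1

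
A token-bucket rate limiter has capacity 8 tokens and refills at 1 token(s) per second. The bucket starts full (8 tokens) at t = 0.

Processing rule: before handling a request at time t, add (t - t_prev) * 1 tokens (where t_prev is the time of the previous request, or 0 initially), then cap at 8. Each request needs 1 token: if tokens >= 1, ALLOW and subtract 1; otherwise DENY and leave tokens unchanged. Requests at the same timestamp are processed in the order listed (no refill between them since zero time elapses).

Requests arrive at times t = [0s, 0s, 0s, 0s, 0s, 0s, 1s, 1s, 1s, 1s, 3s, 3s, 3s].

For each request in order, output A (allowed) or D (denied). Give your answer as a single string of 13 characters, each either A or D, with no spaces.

Answer: AAAAAAAAADAAD

Derivation:
Simulating step by step:
  req#1 t=0s: ALLOW
  req#2 t=0s: ALLOW
  req#3 t=0s: ALLOW
  req#4 t=0s: ALLOW
  req#5 t=0s: ALLOW
  req#6 t=0s: ALLOW
  req#7 t=1s: ALLOW
  req#8 t=1s: ALLOW
  req#9 t=1s: ALLOW
  req#10 t=1s: DENY
  req#11 t=3s: ALLOW
  req#12 t=3s: ALLOW
  req#13 t=3s: DENY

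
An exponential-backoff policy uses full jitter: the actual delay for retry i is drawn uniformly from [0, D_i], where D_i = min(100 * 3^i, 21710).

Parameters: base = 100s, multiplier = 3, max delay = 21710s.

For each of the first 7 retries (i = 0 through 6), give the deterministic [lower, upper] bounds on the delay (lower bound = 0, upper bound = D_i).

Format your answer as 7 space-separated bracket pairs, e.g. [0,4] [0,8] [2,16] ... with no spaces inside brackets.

Computing bounds per retry:
  i=0: D_i=min(100*3^0,21710)=100, bounds=[0,100]
  i=1: D_i=min(100*3^1,21710)=300, bounds=[0,300]
  i=2: D_i=min(100*3^2,21710)=900, bounds=[0,900]
  i=3: D_i=min(100*3^3,21710)=2700, bounds=[0,2700]
  i=4: D_i=min(100*3^4,21710)=8100, bounds=[0,8100]
  i=5: D_i=min(100*3^5,21710)=21710, bounds=[0,21710]
  i=6: D_i=min(100*3^6,21710)=21710, bounds=[0,21710]

Answer: [0,100] [0,300] [0,900] [0,2700] [0,8100] [0,21710] [0,21710]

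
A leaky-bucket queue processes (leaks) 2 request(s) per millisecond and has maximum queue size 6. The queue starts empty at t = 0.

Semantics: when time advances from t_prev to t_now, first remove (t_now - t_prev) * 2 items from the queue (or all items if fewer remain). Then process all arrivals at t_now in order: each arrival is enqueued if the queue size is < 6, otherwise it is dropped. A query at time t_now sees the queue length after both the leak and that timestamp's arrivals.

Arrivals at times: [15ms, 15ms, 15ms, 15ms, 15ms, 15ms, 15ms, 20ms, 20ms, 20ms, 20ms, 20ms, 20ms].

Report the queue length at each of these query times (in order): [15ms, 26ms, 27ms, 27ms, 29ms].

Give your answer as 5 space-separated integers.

Answer: 6 0 0 0 0

Derivation:
Queue lengths at query times:
  query t=15ms: backlog = 6
  query t=26ms: backlog = 0
  query t=27ms: backlog = 0
  query t=27ms: backlog = 0
  query t=29ms: backlog = 0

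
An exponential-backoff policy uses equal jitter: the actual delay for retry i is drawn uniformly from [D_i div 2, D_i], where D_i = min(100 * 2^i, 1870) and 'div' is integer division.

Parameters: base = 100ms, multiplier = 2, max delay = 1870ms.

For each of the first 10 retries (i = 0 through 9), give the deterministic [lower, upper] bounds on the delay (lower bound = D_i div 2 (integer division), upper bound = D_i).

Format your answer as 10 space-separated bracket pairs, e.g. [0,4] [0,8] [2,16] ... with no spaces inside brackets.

Computing bounds per retry:
  i=0: D_i=min(100*2^0,1870)=100, bounds=[50,100]
  i=1: D_i=min(100*2^1,1870)=200, bounds=[100,200]
  i=2: D_i=min(100*2^2,1870)=400, bounds=[200,400]
  i=3: D_i=min(100*2^3,1870)=800, bounds=[400,800]
  i=4: D_i=min(100*2^4,1870)=1600, bounds=[800,1600]
  i=5: D_i=min(100*2^5,1870)=1870, bounds=[935,1870]
  i=6: D_i=min(100*2^6,1870)=1870, bounds=[935,1870]
  i=7: D_i=min(100*2^7,1870)=1870, bounds=[935,1870]
  i=8: D_i=min(100*2^8,1870)=1870, bounds=[935,1870]
  i=9: D_i=min(100*2^9,1870)=1870, bounds=[935,1870]

Answer: [50,100] [100,200] [200,400] [400,800] [800,1600] [935,1870] [935,1870] [935,1870] [935,1870] [935,1870]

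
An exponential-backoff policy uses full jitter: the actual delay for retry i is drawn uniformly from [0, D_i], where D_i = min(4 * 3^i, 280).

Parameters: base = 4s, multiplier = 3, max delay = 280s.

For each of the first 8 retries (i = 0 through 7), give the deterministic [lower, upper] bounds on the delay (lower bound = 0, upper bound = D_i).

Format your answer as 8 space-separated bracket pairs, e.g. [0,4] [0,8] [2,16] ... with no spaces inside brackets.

Answer: [0,4] [0,12] [0,36] [0,108] [0,280] [0,280] [0,280] [0,280]

Derivation:
Computing bounds per retry:
  i=0: D_i=min(4*3^0,280)=4, bounds=[0,4]
  i=1: D_i=min(4*3^1,280)=12, bounds=[0,12]
  i=2: D_i=min(4*3^2,280)=36, bounds=[0,36]
  i=3: D_i=min(4*3^3,280)=108, bounds=[0,108]
  i=4: D_i=min(4*3^4,280)=280, bounds=[0,280]
  i=5: D_i=min(4*3^5,280)=280, bounds=[0,280]
  i=6: D_i=min(4*3^6,280)=280, bounds=[0,280]
  i=7: D_i=min(4*3^7,280)=280, bounds=[0,280]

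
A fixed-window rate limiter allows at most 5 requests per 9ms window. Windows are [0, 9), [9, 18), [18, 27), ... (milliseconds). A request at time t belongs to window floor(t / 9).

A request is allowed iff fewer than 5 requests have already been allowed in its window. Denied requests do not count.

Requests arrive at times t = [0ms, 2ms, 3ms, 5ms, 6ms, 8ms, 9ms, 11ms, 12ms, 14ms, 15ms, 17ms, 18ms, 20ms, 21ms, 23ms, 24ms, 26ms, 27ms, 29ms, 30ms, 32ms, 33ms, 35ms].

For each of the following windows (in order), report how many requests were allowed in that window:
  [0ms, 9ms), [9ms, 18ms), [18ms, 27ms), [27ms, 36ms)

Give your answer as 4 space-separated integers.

Processing requests:
  req#1 t=0ms (window 0): ALLOW
  req#2 t=2ms (window 0): ALLOW
  req#3 t=3ms (window 0): ALLOW
  req#4 t=5ms (window 0): ALLOW
  req#5 t=6ms (window 0): ALLOW
  req#6 t=8ms (window 0): DENY
  req#7 t=9ms (window 1): ALLOW
  req#8 t=11ms (window 1): ALLOW
  req#9 t=12ms (window 1): ALLOW
  req#10 t=14ms (window 1): ALLOW
  req#11 t=15ms (window 1): ALLOW
  req#12 t=17ms (window 1): DENY
  req#13 t=18ms (window 2): ALLOW
  req#14 t=20ms (window 2): ALLOW
  req#15 t=21ms (window 2): ALLOW
  req#16 t=23ms (window 2): ALLOW
  req#17 t=24ms (window 2): ALLOW
  req#18 t=26ms (window 2): DENY
  req#19 t=27ms (window 3): ALLOW
  req#20 t=29ms (window 3): ALLOW
  req#21 t=30ms (window 3): ALLOW
  req#22 t=32ms (window 3): ALLOW
  req#23 t=33ms (window 3): ALLOW
  req#24 t=35ms (window 3): DENY

Allowed counts by window: 5 5 5 5

Answer: 5 5 5 5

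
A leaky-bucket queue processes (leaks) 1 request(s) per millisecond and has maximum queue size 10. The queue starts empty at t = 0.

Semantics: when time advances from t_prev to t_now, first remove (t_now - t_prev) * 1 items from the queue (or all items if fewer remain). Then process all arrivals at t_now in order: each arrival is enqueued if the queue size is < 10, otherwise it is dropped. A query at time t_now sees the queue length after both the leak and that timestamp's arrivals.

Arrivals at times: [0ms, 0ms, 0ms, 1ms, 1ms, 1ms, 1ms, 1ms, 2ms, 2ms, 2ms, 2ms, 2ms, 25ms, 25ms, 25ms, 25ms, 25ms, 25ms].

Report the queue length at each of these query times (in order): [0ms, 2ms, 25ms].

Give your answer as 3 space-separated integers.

Answer: 3 10 6

Derivation:
Queue lengths at query times:
  query t=0ms: backlog = 3
  query t=2ms: backlog = 10
  query t=25ms: backlog = 6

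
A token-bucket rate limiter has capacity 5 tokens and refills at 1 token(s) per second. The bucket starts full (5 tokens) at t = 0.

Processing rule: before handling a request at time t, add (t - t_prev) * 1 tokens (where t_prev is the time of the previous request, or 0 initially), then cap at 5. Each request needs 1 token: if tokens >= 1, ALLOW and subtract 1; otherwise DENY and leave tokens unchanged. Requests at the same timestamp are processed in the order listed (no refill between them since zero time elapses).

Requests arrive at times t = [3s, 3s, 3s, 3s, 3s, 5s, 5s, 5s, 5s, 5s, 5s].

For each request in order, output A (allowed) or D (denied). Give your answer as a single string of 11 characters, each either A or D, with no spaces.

Answer: AAAAAAADDDD

Derivation:
Simulating step by step:
  req#1 t=3s: ALLOW
  req#2 t=3s: ALLOW
  req#3 t=3s: ALLOW
  req#4 t=3s: ALLOW
  req#5 t=3s: ALLOW
  req#6 t=5s: ALLOW
  req#7 t=5s: ALLOW
  req#8 t=5s: DENY
  req#9 t=5s: DENY
  req#10 t=5s: DENY
  req#11 t=5s: DENY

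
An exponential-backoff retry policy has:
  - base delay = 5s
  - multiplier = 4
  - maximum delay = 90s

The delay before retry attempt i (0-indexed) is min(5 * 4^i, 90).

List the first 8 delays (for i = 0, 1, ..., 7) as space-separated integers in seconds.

Computing each delay:
  i=0: min(5*4^0, 90) = 5
  i=1: min(5*4^1, 90) = 20
  i=2: min(5*4^2, 90) = 80
  i=3: min(5*4^3, 90) = 90
  i=4: min(5*4^4, 90) = 90
  i=5: min(5*4^5, 90) = 90
  i=6: min(5*4^6, 90) = 90
  i=7: min(5*4^7, 90) = 90

Answer: 5 20 80 90 90 90 90 90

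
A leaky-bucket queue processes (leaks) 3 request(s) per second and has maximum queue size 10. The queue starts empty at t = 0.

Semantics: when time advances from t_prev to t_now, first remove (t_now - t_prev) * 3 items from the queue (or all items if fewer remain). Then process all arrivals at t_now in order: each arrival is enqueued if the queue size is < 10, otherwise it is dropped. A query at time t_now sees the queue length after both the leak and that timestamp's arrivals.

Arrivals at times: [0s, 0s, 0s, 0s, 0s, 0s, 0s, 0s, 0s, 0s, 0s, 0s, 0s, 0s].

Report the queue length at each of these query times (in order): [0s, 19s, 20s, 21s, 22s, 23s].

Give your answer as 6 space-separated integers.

Answer: 10 0 0 0 0 0

Derivation:
Queue lengths at query times:
  query t=0s: backlog = 10
  query t=19s: backlog = 0
  query t=20s: backlog = 0
  query t=21s: backlog = 0
  query t=22s: backlog = 0
  query t=23s: backlog = 0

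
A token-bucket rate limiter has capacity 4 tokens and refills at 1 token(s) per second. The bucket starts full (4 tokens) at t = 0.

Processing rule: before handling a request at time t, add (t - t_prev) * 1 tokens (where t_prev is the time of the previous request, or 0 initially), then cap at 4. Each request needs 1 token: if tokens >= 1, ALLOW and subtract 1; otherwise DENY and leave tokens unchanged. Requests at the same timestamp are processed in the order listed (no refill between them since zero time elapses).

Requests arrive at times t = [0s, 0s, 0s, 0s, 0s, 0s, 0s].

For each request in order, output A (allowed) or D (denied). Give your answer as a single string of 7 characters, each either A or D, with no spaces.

Simulating step by step:
  req#1 t=0s: ALLOW
  req#2 t=0s: ALLOW
  req#3 t=0s: ALLOW
  req#4 t=0s: ALLOW
  req#5 t=0s: DENY
  req#6 t=0s: DENY
  req#7 t=0s: DENY

Answer: AAAADDD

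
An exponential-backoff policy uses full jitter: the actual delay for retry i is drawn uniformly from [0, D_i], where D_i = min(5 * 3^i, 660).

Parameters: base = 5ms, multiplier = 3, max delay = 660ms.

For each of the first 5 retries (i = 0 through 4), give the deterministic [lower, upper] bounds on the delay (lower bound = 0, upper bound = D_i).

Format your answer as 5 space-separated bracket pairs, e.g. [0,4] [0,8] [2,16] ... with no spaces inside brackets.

Computing bounds per retry:
  i=0: D_i=min(5*3^0,660)=5, bounds=[0,5]
  i=1: D_i=min(5*3^1,660)=15, bounds=[0,15]
  i=2: D_i=min(5*3^2,660)=45, bounds=[0,45]
  i=3: D_i=min(5*3^3,660)=135, bounds=[0,135]
  i=4: D_i=min(5*3^4,660)=405, bounds=[0,405]

Answer: [0,5] [0,15] [0,45] [0,135] [0,405]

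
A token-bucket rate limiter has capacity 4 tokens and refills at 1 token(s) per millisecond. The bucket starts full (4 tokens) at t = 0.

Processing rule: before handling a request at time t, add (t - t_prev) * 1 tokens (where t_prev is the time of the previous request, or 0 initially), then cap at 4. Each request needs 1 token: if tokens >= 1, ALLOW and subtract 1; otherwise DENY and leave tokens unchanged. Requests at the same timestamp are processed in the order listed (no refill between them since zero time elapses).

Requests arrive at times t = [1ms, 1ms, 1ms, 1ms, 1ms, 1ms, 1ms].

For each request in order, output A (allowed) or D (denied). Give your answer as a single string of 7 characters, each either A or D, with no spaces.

Simulating step by step:
  req#1 t=1ms: ALLOW
  req#2 t=1ms: ALLOW
  req#3 t=1ms: ALLOW
  req#4 t=1ms: ALLOW
  req#5 t=1ms: DENY
  req#6 t=1ms: DENY
  req#7 t=1ms: DENY

Answer: AAAADDD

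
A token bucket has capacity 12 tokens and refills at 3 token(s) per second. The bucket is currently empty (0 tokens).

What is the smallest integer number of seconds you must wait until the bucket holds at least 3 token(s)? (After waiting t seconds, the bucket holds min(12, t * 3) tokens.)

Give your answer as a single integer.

Need t * 3 >= 3, so t >= 3/3.
Smallest integer t = ceil(3/3) = 1.

Answer: 1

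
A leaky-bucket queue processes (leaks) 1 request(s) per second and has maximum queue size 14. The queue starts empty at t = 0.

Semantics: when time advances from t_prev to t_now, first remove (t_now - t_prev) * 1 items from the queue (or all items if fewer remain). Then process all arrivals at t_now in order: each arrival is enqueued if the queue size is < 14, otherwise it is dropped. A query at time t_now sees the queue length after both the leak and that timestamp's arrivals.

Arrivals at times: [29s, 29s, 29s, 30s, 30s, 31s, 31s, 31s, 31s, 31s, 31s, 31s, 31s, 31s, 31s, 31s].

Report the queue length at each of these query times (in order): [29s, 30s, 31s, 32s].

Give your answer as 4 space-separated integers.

Answer: 3 4 14 13

Derivation:
Queue lengths at query times:
  query t=29s: backlog = 3
  query t=30s: backlog = 4
  query t=31s: backlog = 14
  query t=32s: backlog = 13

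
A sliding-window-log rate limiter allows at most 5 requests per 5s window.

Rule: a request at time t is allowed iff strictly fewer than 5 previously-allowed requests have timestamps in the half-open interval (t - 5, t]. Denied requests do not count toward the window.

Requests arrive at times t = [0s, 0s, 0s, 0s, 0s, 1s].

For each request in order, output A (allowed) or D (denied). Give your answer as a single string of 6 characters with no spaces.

Tracking allowed requests in the window:
  req#1 t=0s: ALLOW
  req#2 t=0s: ALLOW
  req#3 t=0s: ALLOW
  req#4 t=0s: ALLOW
  req#5 t=0s: ALLOW
  req#6 t=1s: DENY

Answer: AAAAAD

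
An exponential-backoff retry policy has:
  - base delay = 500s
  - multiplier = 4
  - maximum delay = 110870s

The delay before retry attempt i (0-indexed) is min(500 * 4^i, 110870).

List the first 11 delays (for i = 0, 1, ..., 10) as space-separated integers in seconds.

Computing each delay:
  i=0: min(500*4^0, 110870) = 500
  i=1: min(500*4^1, 110870) = 2000
  i=2: min(500*4^2, 110870) = 8000
  i=3: min(500*4^3, 110870) = 32000
  i=4: min(500*4^4, 110870) = 110870
  i=5: min(500*4^5, 110870) = 110870
  i=6: min(500*4^6, 110870) = 110870
  i=7: min(500*4^7, 110870) = 110870
  i=8: min(500*4^8, 110870) = 110870
  i=9: min(500*4^9, 110870) = 110870
  i=10: min(500*4^10, 110870) = 110870

Answer: 500 2000 8000 32000 110870 110870 110870 110870 110870 110870 110870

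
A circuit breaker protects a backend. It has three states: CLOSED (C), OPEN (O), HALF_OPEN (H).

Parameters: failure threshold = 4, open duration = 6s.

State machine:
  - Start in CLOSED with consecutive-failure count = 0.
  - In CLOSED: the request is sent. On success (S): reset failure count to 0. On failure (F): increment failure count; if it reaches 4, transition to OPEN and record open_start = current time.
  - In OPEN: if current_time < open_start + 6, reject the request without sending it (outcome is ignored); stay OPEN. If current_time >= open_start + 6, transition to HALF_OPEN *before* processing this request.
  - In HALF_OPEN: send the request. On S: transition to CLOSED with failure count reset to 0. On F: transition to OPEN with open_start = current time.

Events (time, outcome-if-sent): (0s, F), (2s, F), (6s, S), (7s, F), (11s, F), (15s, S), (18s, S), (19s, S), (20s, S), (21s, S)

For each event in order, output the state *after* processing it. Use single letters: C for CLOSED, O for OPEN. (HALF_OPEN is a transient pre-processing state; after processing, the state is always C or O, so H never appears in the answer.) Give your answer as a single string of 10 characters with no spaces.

Answer: CCCCCCCCCC

Derivation:
State after each event:
  event#1 t=0s outcome=F: state=CLOSED
  event#2 t=2s outcome=F: state=CLOSED
  event#3 t=6s outcome=S: state=CLOSED
  event#4 t=7s outcome=F: state=CLOSED
  event#5 t=11s outcome=F: state=CLOSED
  event#6 t=15s outcome=S: state=CLOSED
  event#7 t=18s outcome=S: state=CLOSED
  event#8 t=19s outcome=S: state=CLOSED
  event#9 t=20s outcome=S: state=CLOSED
  event#10 t=21s outcome=S: state=CLOSED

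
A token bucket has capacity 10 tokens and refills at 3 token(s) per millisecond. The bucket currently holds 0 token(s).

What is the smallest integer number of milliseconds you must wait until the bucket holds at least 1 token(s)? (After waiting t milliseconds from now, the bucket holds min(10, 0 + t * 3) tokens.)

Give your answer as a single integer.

Need 0 + t * 3 >= 1, so t >= 1/3.
Smallest integer t = ceil(1/3) = 1.

Answer: 1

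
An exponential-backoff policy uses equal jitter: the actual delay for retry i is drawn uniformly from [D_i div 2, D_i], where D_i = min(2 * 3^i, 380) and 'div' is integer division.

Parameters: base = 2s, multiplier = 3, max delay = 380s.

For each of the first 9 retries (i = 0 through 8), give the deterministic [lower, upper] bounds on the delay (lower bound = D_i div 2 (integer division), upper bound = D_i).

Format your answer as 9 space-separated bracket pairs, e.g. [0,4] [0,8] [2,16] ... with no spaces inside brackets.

Computing bounds per retry:
  i=0: D_i=min(2*3^0,380)=2, bounds=[1,2]
  i=1: D_i=min(2*3^1,380)=6, bounds=[3,6]
  i=2: D_i=min(2*3^2,380)=18, bounds=[9,18]
  i=3: D_i=min(2*3^3,380)=54, bounds=[27,54]
  i=4: D_i=min(2*3^4,380)=162, bounds=[81,162]
  i=5: D_i=min(2*3^5,380)=380, bounds=[190,380]
  i=6: D_i=min(2*3^6,380)=380, bounds=[190,380]
  i=7: D_i=min(2*3^7,380)=380, bounds=[190,380]
  i=8: D_i=min(2*3^8,380)=380, bounds=[190,380]

Answer: [1,2] [3,6] [9,18] [27,54] [81,162] [190,380] [190,380] [190,380] [190,380]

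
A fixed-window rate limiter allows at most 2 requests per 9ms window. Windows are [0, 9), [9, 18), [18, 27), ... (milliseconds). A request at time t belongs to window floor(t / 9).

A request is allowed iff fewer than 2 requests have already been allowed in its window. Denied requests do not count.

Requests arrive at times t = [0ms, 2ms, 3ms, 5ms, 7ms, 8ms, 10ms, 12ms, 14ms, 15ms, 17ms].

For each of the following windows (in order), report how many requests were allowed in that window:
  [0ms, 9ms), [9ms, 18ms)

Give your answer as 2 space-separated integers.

Processing requests:
  req#1 t=0ms (window 0): ALLOW
  req#2 t=2ms (window 0): ALLOW
  req#3 t=3ms (window 0): DENY
  req#4 t=5ms (window 0): DENY
  req#5 t=7ms (window 0): DENY
  req#6 t=8ms (window 0): DENY
  req#7 t=10ms (window 1): ALLOW
  req#8 t=12ms (window 1): ALLOW
  req#9 t=14ms (window 1): DENY
  req#10 t=15ms (window 1): DENY
  req#11 t=17ms (window 1): DENY

Allowed counts by window: 2 2

Answer: 2 2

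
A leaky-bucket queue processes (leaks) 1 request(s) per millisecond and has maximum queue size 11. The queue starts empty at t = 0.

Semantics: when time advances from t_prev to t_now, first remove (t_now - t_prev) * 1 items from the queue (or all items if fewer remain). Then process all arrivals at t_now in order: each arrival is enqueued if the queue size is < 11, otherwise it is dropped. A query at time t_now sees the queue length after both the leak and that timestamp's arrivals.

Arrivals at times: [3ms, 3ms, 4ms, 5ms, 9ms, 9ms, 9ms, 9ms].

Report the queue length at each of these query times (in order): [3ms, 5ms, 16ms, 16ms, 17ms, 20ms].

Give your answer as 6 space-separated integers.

Answer: 2 2 0 0 0 0

Derivation:
Queue lengths at query times:
  query t=3ms: backlog = 2
  query t=5ms: backlog = 2
  query t=16ms: backlog = 0
  query t=16ms: backlog = 0
  query t=17ms: backlog = 0
  query t=20ms: backlog = 0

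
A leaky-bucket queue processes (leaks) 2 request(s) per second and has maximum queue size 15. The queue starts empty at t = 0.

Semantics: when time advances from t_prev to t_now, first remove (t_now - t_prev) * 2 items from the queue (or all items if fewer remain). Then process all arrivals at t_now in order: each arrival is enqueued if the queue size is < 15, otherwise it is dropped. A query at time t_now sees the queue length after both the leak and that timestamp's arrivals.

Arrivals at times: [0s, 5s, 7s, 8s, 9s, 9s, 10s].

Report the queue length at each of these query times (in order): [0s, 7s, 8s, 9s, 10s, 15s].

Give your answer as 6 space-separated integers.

Answer: 1 1 1 2 1 0

Derivation:
Queue lengths at query times:
  query t=0s: backlog = 1
  query t=7s: backlog = 1
  query t=8s: backlog = 1
  query t=9s: backlog = 2
  query t=10s: backlog = 1
  query t=15s: backlog = 0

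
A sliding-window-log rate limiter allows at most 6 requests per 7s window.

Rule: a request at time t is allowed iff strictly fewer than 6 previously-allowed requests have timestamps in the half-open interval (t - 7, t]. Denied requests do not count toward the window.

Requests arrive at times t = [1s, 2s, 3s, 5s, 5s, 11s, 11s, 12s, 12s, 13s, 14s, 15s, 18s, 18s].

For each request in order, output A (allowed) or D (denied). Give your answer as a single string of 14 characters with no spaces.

Tracking allowed requests in the window:
  req#1 t=1s: ALLOW
  req#2 t=2s: ALLOW
  req#3 t=3s: ALLOW
  req#4 t=5s: ALLOW
  req#5 t=5s: ALLOW
  req#6 t=11s: ALLOW
  req#7 t=11s: ALLOW
  req#8 t=12s: ALLOW
  req#9 t=12s: ALLOW
  req#10 t=13s: ALLOW
  req#11 t=14s: ALLOW
  req#12 t=15s: DENY
  req#13 t=18s: ALLOW
  req#14 t=18s: ALLOW

Answer: AAAAAAAAAAADAA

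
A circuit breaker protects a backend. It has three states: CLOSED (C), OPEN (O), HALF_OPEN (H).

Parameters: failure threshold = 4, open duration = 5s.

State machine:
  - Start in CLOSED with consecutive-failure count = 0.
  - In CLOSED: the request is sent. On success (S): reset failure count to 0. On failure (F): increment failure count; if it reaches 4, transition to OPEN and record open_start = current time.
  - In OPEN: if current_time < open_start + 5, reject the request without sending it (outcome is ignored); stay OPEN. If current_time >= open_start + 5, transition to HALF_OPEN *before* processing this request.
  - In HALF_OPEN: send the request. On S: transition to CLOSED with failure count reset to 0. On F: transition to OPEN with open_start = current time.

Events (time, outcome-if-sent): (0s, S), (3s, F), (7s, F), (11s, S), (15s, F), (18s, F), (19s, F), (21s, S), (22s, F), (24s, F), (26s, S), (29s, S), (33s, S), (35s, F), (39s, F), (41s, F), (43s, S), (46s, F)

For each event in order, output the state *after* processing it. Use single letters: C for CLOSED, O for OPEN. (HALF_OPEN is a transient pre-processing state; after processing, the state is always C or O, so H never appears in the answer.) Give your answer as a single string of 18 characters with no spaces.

Answer: CCCCCCCCCCCCCCCCCC

Derivation:
State after each event:
  event#1 t=0s outcome=S: state=CLOSED
  event#2 t=3s outcome=F: state=CLOSED
  event#3 t=7s outcome=F: state=CLOSED
  event#4 t=11s outcome=S: state=CLOSED
  event#5 t=15s outcome=F: state=CLOSED
  event#6 t=18s outcome=F: state=CLOSED
  event#7 t=19s outcome=F: state=CLOSED
  event#8 t=21s outcome=S: state=CLOSED
  event#9 t=22s outcome=F: state=CLOSED
  event#10 t=24s outcome=F: state=CLOSED
  event#11 t=26s outcome=S: state=CLOSED
  event#12 t=29s outcome=S: state=CLOSED
  event#13 t=33s outcome=S: state=CLOSED
  event#14 t=35s outcome=F: state=CLOSED
  event#15 t=39s outcome=F: state=CLOSED
  event#16 t=41s outcome=F: state=CLOSED
  event#17 t=43s outcome=S: state=CLOSED
  event#18 t=46s outcome=F: state=CLOSED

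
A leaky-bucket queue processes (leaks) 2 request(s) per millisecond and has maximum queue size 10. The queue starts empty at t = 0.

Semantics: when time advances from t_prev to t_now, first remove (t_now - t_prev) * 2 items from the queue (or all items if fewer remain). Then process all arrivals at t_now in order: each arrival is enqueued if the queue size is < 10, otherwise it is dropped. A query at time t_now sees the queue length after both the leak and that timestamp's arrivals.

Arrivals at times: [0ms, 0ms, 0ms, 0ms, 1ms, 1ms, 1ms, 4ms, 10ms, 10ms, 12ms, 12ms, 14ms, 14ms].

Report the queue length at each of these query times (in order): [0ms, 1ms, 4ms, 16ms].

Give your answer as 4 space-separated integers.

Answer: 4 5 1 0

Derivation:
Queue lengths at query times:
  query t=0ms: backlog = 4
  query t=1ms: backlog = 5
  query t=4ms: backlog = 1
  query t=16ms: backlog = 0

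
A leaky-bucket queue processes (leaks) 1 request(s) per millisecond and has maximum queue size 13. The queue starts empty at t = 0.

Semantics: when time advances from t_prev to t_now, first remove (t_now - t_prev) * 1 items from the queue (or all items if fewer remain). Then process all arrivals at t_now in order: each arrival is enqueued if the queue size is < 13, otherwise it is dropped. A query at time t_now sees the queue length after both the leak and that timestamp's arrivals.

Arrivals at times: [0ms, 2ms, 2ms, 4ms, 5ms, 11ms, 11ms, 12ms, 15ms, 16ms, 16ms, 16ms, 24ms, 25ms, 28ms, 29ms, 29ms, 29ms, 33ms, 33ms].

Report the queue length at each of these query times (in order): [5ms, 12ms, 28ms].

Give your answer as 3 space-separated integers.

Queue lengths at query times:
  query t=5ms: backlog = 1
  query t=12ms: backlog = 2
  query t=28ms: backlog = 1

Answer: 1 2 1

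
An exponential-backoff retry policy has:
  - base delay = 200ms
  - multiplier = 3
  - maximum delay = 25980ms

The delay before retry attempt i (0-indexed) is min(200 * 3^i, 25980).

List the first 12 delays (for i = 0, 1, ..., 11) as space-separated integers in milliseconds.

Answer: 200 600 1800 5400 16200 25980 25980 25980 25980 25980 25980 25980

Derivation:
Computing each delay:
  i=0: min(200*3^0, 25980) = 200
  i=1: min(200*3^1, 25980) = 600
  i=2: min(200*3^2, 25980) = 1800
  i=3: min(200*3^3, 25980) = 5400
  i=4: min(200*3^4, 25980) = 16200
  i=5: min(200*3^5, 25980) = 25980
  i=6: min(200*3^6, 25980) = 25980
  i=7: min(200*3^7, 25980) = 25980
  i=8: min(200*3^8, 25980) = 25980
  i=9: min(200*3^9, 25980) = 25980
  i=10: min(200*3^10, 25980) = 25980
  i=11: min(200*3^11, 25980) = 25980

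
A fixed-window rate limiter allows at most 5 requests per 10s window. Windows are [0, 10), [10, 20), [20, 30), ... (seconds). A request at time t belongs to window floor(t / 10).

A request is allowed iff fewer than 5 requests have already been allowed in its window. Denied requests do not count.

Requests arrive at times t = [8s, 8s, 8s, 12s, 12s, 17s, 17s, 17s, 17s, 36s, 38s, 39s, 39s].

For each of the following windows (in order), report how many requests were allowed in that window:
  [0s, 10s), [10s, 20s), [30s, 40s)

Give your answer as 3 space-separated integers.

Answer: 3 5 4

Derivation:
Processing requests:
  req#1 t=8s (window 0): ALLOW
  req#2 t=8s (window 0): ALLOW
  req#3 t=8s (window 0): ALLOW
  req#4 t=12s (window 1): ALLOW
  req#5 t=12s (window 1): ALLOW
  req#6 t=17s (window 1): ALLOW
  req#7 t=17s (window 1): ALLOW
  req#8 t=17s (window 1): ALLOW
  req#9 t=17s (window 1): DENY
  req#10 t=36s (window 3): ALLOW
  req#11 t=38s (window 3): ALLOW
  req#12 t=39s (window 3): ALLOW
  req#13 t=39s (window 3): ALLOW

Allowed counts by window: 3 5 4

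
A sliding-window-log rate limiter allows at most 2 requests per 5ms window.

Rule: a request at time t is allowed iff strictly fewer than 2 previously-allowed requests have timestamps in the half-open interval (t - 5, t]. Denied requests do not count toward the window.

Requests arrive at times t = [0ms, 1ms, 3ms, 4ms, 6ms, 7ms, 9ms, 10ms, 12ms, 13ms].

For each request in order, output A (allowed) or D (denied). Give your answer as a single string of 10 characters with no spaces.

Tracking allowed requests in the window:
  req#1 t=0ms: ALLOW
  req#2 t=1ms: ALLOW
  req#3 t=3ms: DENY
  req#4 t=4ms: DENY
  req#5 t=6ms: ALLOW
  req#6 t=7ms: ALLOW
  req#7 t=9ms: DENY
  req#8 t=10ms: DENY
  req#9 t=12ms: ALLOW
  req#10 t=13ms: ALLOW

Answer: AADDAADDAA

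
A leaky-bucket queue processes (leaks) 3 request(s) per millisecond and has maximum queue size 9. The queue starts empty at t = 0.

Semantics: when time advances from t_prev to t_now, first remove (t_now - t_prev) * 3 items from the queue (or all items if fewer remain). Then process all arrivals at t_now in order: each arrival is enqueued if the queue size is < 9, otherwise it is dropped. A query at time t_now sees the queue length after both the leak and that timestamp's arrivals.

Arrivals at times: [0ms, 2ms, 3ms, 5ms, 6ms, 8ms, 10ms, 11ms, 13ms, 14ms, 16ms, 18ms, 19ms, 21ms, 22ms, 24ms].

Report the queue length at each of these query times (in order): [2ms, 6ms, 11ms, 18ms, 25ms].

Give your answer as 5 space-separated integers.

Answer: 1 1 1 1 0

Derivation:
Queue lengths at query times:
  query t=2ms: backlog = 1
  query t=6ms: backlog = 1
  query t=11ms: backlog = 1
  query t=18ms: backlog = 1
  query t=25ms: backlog = 0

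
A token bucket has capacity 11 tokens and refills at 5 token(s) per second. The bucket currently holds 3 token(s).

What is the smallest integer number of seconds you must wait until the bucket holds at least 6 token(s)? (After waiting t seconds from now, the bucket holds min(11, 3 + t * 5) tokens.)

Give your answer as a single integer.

Answer: 1

Derivation:
Need 3 + t * 5 >= 6, so t >= 3/5.
Smallest integer t = ceil(3/5) = 1.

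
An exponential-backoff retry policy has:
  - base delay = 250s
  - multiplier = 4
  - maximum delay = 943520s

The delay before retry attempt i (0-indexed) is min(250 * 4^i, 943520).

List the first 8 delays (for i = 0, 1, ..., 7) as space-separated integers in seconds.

Answer: 250 1000 4000 16000 64000 256000 943520 943520

Derivation:
Computing each delay:
  i=0: min(250*4^0, 943520) = 250
  i=1: min(250*4^1, 943520) = 1000
  i=2: min(250*4^2, 943520) = 4000
  i=3: min(250*4^3, 943520) = 16000
  i=4: min(250*4^4, 943520) = 64000
  i=5: min(250*4^5, 943520) = 256000
  i=6: min(250*4^6, 943520) = 943520
  i=7: min(250*4^7, 943520) = 943520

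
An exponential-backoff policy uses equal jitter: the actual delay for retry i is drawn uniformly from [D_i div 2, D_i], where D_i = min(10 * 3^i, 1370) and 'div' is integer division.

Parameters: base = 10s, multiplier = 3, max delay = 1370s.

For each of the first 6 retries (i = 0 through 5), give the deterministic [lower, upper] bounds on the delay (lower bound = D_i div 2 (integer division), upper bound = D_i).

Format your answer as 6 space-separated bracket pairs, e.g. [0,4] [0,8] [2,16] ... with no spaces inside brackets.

Answer: [5,10] [15,30] [45,90] [135,270] [405,810] [685,1370]

Derivation:
Computing bounds per retry:
  i=0: D_i=min(10*3^0,1370)=10, bounds=[5,10]
  i=1: D_i=min(10*3^1,1370)=30, bounds=[15,30]
  i=2: D_i=min(10*3^2,1370)=90, bounds=[45,90]
  i=3: D_i=min(10*3^3,1370)=270, bounds=[135,270]
  i=4: D_i=min(10*3^4,1370)=810, bounds=[405,810]
  i=5: D_i=min(10*3^5,1370)=1370, bounds=[685,1370]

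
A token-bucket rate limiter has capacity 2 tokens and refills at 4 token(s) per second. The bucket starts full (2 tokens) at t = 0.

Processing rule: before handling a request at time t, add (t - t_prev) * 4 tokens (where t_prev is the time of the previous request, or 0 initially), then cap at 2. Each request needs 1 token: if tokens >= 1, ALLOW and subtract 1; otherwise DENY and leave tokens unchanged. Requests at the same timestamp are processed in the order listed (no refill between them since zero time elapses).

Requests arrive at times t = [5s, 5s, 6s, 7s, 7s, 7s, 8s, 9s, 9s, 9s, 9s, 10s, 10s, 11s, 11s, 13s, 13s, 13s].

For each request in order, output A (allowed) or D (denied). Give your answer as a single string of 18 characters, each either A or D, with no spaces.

Answer: AAAAADAAADDAAAAAAD

Derivation:
Simulating step by step:
  req#1 t=5s: ALLOW
  req#2 t=5s: ALLOW
  req#3 t=6s: ALLOW
  req#4 t=7s: ALLOW
  req#5 t=7s: ALLOW
  req#6 t=7s: DENY
  req#7 t=8s: ALLOW
  req#8 t=9s: ALLOW
  req#9 t=9s: ALLOW
  req#10 t=9s: DENY
  req#11 t=9s: DENY
  req#12 t=10s: ALLOW
  req#13 t=10s: ALLOW
  req#14 t=11s: ALLOW
  req#15 t=11s: ALLOW
  req#16 t=13s: ALLOW
  req#17 t=13s: ALLOW
  req#18 t=13s: DENY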